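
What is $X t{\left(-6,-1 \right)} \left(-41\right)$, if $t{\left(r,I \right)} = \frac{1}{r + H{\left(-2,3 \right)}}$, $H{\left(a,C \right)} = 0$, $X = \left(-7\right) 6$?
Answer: $-287$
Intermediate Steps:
$X = -42$
$t{\left(r,I \right)} = \frac{1}{r}$ ($t{\left(r,I \right)} = \frac{1}{r + 0} = \frac{1}{r}$)
$X t{\left(-6,-1 \right)} \left(-41\right) = - \frac{42}{-6} \left(-41\right) = \left(-42\right) \left(- \frac{1}{6}\right) \left(-41\right) = 7 \left(-41\right) = -287$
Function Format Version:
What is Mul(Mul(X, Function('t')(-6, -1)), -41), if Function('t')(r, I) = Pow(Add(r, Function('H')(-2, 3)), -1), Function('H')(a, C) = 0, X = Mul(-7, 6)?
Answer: -287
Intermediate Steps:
X = -42
Function('t')(r, I) = Pow(r, -1) (Function('t')(r, I) = Pow(Add(r, 0), -1) = Pow(r, -1))
Mul(Mul(X, Function('t')(-6, -1)), -41) = Mul(Mul(-42, Pow(-6, -1)), -41) = Mul(Mul(-42, Rational(-1, 6)), -41) = Mul(7, -41) = -287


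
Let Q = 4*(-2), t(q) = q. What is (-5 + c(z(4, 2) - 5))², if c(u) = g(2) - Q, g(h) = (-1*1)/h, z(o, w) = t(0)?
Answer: 25/4 ≈ 6.2500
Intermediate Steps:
z(o, w) = 0
Q = -8
g(h) = -1/h
c(u) = 15/2 (c(u) = -1/2 - 1*(-8) = -1*½ + 8 = -½ + 8 = 15/2)
(-5 + c(z(4, 2) - 5))² = (-5 + 15/2)² = (5/2)² = 25/4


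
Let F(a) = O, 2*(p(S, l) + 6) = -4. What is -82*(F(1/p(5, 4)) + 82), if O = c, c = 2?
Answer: -6888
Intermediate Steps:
p(S, l) = -8 (p(S, l) = -6 + (½)*(-4) = -6 - 2 = -8)
O = 2
F(a) = 2
-82*(F(1/p(5, 4)) + 82) = -82*(2 + 82) = -82*84 = -6888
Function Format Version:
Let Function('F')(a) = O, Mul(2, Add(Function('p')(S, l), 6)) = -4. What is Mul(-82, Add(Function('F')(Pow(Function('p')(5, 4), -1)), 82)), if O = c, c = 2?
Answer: -6888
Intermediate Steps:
Function('p')(S, l) = -8 (Function('p')(S, l) = Add(-6, Mul(Rational(1, 2), -4)) = Add(-6, -2) = -8)
O = 2
Function('F')(a) = 2
Mul(-82, Add(Function('F')(Pow(Function('p')(5, 4), -1)), 82)) = Mul(-82, Add(2, 82)) = Mul(-82, 84) = -6888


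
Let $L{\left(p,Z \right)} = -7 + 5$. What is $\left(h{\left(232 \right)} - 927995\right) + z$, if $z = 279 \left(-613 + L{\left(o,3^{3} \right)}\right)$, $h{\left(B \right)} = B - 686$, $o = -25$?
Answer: $-1100034$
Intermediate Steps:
$L{\left(p,Z \right)} = -2$
$h{\left(B \right)} = -686 + B$ ($h{\left(B \right)} = B - 686 = -686 + B$)
$z = -171585$ ($z = 279 \left(-613 - 2\right) = 279 \left(-615\right) = -171585$)
$\left(h{\left(232 \right)} - 927995\right) + z = \left(\left(-686 + 232\right) - 927995\right) - 171585 = \left(-454 - 927995\right) - 171585 = -928449 - 171585 = -1100034$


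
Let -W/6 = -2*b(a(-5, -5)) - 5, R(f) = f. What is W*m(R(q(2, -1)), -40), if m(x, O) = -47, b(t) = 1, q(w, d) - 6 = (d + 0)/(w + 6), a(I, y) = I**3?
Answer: -1974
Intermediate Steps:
q(w, d) = 6 + d/(6 + w) (q(w, d) = 6 + (d + 0)/(w + 6) = 6 + d/(6 + w))
W = 42 (W = -6*(-2*1 - 5) = -6*(-2 - 5) = -6*(-7) = 42)
W*m(R(q(2, -1)), -40) = 42*(-47) = -1974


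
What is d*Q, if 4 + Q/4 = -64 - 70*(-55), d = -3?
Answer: -45384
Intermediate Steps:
Q = 15128 (Q = -16 + 4*(-64 - 70*(-55)) = -16 + 4*(-64 + 3850) = -16 + 4*3786 = -16 + 15144 = 15128)
d*Q = -3*15128 = -45384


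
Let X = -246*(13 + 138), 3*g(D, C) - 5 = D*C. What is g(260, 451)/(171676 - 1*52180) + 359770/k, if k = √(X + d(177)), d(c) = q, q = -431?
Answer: 117265/358488 - 359770*I*√37577/37577 ≈ 0.32711 - 1855.9*I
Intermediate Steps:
d(c) = -431
g(D, C) = 5/3 + C*D/3 (g(D, C) = 5/3 + (D*C)/3 = 5/3 + (C*D)/3 = 5/3 + C*D/3)
X = -37146 (X = -246*151 = -37146)
k = I*√37577 (k = √(-37146 - 431) = √(-37577) = I*√37577 ≈ 193.85*I)
g(260, 451)/(171676 - 1*52180) + 359770/k = (5/3 + (⅓)*451*260)/(171676 - 1*52180) + 359770/((I*√37577)) = (5/3 + 117260/3)/(171676 - 52180) + 359770*(-I*√37577/37577) = (117265/3)/119496 - 359770*I*√37577/37577 = (117265/3)*(1/119496) - 359770*I*√37577/37577 = 117265/358488 - 359770*I*√37577/37577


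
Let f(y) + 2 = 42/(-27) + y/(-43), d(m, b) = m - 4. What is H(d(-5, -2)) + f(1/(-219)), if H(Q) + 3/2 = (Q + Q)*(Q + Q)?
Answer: 18021005/56502 ≈ 318.94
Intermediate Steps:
d(m, b) = -4 + m
f(y) = -32/9 - y/43 (f(y) = -2 + (42/(-27) + y/(-43)) = -2 + (42*(-1/27) + y*(-1/43)) = -2 + (-14/9 - y/43) = -32/9 - y/43)
H(Q) = -3/2 + 4*Q² (H(Q) = -3/2 + (Q + Q)*(Q + Q) = -3/2 + (2*Q)*(2*Q) = -3/2 + 4*Q²)
H(d(-5, -2)) + f(1/(-219)) = (-3/2 + 4*(-4 - 5)²) + (-32/9 - 1/43/(-219)) = (-3/2 + 4*(-9)²) + (-32/9 - 1/43*(-1/219)) = (-3/2 + 4*81) + (-32/9 + 1/9417) = (-3/2 + 324) - 100445/28251 = 645/2 - 100445/28251 = 18021005/56502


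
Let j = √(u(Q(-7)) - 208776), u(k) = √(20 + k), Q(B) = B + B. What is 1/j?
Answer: -I/√(208776 - √6) ≈ -0.0021886*I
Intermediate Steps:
Q(B) = 2*B
j = √(-208776 + √6) (j = √(√(20 + 2*(-7)) - 208776) = √(√(20 - 14) - 208776) = √(√6 - 208776) = √(-208776 + √6) ≈ 456.92*I)
1/j = 1/(√(-208776 + √6)) = (-208776 + √6)^(-½)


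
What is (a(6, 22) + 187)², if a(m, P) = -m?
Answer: 32761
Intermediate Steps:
(a(6, 22) + 187)² = (-1*6 + 187)² = (-6 + 187)² = 181² = 32761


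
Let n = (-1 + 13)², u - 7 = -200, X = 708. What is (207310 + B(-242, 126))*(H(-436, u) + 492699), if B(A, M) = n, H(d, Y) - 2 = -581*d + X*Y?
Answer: 126416866342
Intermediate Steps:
u = -193 (u = 7 - 200 = -193)
n = 144 (n = 12² = 144)
H(d, Y) = 2 - 581*d + 708*Y (H(d, Y) = 2 + (-581*d + 708*Y) = 2 - 581*d + 708*Y)
B(A, M) = 144
(207310 + B(-242, 126))*(H(-436, u) + 492699) = (207310 + 144)*((2 - 581*(-436) + 708*(-193)) + 492699) = 207454*((2 + 253316 - 136644) + 492699) = 207454*(116674 + 492699) = 207454*609373 = 126416866342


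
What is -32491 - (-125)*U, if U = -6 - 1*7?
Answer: -34116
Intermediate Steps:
U = -13 (U = -6 - 7 = -13)
-32491 - (-125)*U = -32491 - (-125)*(-13) = -32491 - 1*1625 = -32491 - 1625 = -34116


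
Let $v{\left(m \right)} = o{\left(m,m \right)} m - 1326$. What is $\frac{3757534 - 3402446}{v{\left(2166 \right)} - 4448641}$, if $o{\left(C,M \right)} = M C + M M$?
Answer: $\frac{355088}{20319370625} \approx 1.7475 \cdot 10^{-5}$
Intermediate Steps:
$o{\left(C,M \right)} = M^{2} + C M$ ($o{\left(C,M \right)} = C M + M^{2} = M^{2} + C M$)
$v{\left(m \right)} = -1326 + 2 m^{3}$ ($v{\left(m \right)} = m \left(m + m\right) m - 1326 = m 2 m m - 1326 = 2 m^{2} m - 1326 = 2 m^{3} - 1326 = -1326 + 2 m^{3}$)
$\frac{3757534 - 3402446}{v{\left(2166 \right)} - 4448641} = \frac{3757534 - 3402446}{\left(-1326 + 2 \cdot 2166^{3}\right) - 4448641} = \frac{355088}{\left(-1326 + 2 \cdot 10161910296\right) - 4448641} = \frac{355088}{\left(-1326 + 20323820592\right) - 4448641} = \frac{355088}{20323819266 - 4448641} = \frac{355088}{20319370625}$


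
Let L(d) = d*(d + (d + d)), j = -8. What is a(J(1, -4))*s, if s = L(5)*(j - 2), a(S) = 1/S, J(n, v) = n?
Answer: -750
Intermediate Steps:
L(d) = 3*d² (L(d) = d*(d + 2*d) = d*(3*d) = 3*d²)
a(S) = 1/S
s = -750 (s = (3*5²)*(-8 - 2) = (3*25)*(-10) = 75*(-10) = -750)
a(J(1, -4))*s = -750/1 = 1*(-750) = -750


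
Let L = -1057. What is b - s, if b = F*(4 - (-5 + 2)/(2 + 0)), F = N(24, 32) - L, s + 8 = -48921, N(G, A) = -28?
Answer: 109177/2 ≈ 54589.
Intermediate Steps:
s = -48929 (s = -8 - 48921 = -48929)
F = 1029 (F = -28 - 1*(-1057) = -28 + 1057 = 1029)
b = 11319/2 (b = 1029*(4 - (-5 + 2)/(2 + 0)) = 1029*(4 - (-3)/2) = 1029*(4 - 1*(-3/2)) = 1029*(4 + 3/2) = 1029*(11/2) = 11319/2 ≈ 5659.5)
b - s = 11319/2 - 1*(-48929) = 11319/2 + 48929 = 109177/2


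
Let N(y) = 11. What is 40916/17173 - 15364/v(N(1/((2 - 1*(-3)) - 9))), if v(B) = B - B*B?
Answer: 134173366/944515 ≈ 142.06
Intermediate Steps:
v(B) = B - B**2
40916/17173 - 15364/v(N(1/((2 - 1*(-3)) - 9))) = 40916/17173 - 15364*1/(11*(1 - 1*11)) = 40916*(1/17173) - 15364*1/(11*(1 - 11)) = 40916/17173 - 15364/(11*(-10)) = 40916/17173 - 15364/(-110) = 40916/17173 - 15364*(-1/110) = 40916/17173 + 7682/55 = 134173366/944515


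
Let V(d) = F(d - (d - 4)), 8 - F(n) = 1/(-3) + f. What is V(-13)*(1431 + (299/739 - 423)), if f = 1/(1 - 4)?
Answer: 19375486/2217 ≈ 8739.5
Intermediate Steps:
f = -1/3 (f = 1/(-3) = -1/3 ≈ -0.33333)
F(n) = 26/3 (F(n) = 8 - (1/(-3) - 1/3) = 8 - (-1/3 - 1/3) = 8 - 1*(-2/3) = 8 + 2/3 = 26/3)
V(d) = 26/3
V(-13)*(1431 + (299/739 - 423)) = 26*(1431 + (299/739 - 423))/3 = 26*(1431 - 312298/739)/3 = (26/3)*(745211/739) = 19375486/2217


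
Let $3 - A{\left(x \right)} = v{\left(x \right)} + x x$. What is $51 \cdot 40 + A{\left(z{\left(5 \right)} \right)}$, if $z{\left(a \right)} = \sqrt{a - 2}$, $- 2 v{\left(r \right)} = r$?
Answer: $2040 + \frac{\sqrt{3}}{2} \approx 2040.9$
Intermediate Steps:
$v{\left(r \right)} = - \frac{r}{2}$
$z{\left(a \right)} = \sqrt{-2 + a}$
$A{\left(x \right)} = 3 + \frac{x}{2} - x^{2}$ ($A{\left(x \right)} = 3 - \left(- \frac{x}{2} + x x\right) = 3 - \left(- \frac{x}{2} + x^{2}\right) = 3 - \left(x^{2} - \frac{x}{2}\right) = 3 + \frac{x}{2} - x^{2}$)
$51 \cdot 40 + A{\left(z{\left(5 \right)} \right)} = 51 \cdot 40 + \left(3 + \frac{\sqrt{-2 + 5}}{2} - \left(\sqrt{-2 + 5}\right)^{2}\right) = 2040 + \left(3 + \frac{\sqrt{3}}{2} - \left(\sqrt{3}\right)^{2}\right) = 2040 + \left(3 + \frac{\sqrt{3}}{2} - 3\right) = 2040 + \frac{\sqrt{3}}{2}$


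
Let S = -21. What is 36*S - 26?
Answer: -782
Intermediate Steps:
36*S - 26 = 36*(-21) - 26 = -756 - 26 = -782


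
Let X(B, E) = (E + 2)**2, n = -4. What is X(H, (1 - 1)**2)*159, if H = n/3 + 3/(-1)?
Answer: 636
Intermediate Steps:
H = -13/3 (H = -4/3 + 3/(-1) = -4*1/3 + 3*(-1) = -4/3 - 3 = -13/3 ≈ -4.3333)
X(B, E) = (2 + E)**2
X(H, (1 - 1)**2)*159 = (2 + (1 - 1)**2)**2*159 = (2 + 0**2)**2*159 = (2 + 0)**2*159 = 2**2*159 = 4*159 = 636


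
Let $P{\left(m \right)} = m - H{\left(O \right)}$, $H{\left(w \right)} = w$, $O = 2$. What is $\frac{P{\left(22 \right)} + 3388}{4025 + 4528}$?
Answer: $\frac{1136}{2851} \approx 0.39846$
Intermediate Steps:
$P{\left(m \right)} = -2 + m$ ($P{\left(m \right)} = m - 2 = -2 + m$)
$\frac{P{\left(22 \right)} + 3388}{4025 + 4528} = \frac{\left(-2 + 22\right) + 3388}{4025 + 4528} = \frac{20 + 3388}{8553} = 3408 \cdot \frac{1}{8553} = \frac{1136}{2851}$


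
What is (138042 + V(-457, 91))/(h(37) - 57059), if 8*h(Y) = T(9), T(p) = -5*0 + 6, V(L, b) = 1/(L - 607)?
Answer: -146876687/60709978 ≈ -2.4193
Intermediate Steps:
V(L, b) = 1/(-607 + L)
T(p) = 6 (T(p) = 0 + 6 = 6)
h(Y) = ¾ (h(Y) = (⅛)*6 = ¾)
(138042 + V(-457, 91))/(h(37) - 57059) = (138042 + 1/(-607 - 457))/(¾ - 57059) = (138042 + 1/(-1064))/(-228233/4) = (138042 - 1/1064)*(-4/228233) = (146876687/1064)*(-4/228233) = -146876687/60709978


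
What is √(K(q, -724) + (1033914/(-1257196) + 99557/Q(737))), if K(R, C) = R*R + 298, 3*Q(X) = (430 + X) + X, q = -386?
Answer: √3344998652436186045209/149606324 ≈ 386.59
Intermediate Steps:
Q(X) = 430/3 + 2*X/3 (Q(X) = ((430 + X) + X)/3 = (430 + 2*X)/3 = 430/3 + 2*X/3)
K(R, C) = 298 + R² (K(R, C) = R² + 298 = 298 + R²)
√(K(q, -724) + (1033914/(-1257196) + 99557/Q(737))) = √((298 + (-386)²) + (1033914/(-1257196) + 99557/(430/3 + (⅔)*737))) = √((298 + 148996) + (1033914*(-1/1257196) + 99557/(430/3 + 1474/3))) = √(149294 + (-516957/628598 + 99557/(1904/3))) = √(149294 + (-516957/628598 + 99557*(3/1904))) = √(149294 + (-516957/628598 + 298671/1904)) = √(149294 + 93379853565/598425296) = √(89434685994589/598425296) = √3344998652436186045209/149606324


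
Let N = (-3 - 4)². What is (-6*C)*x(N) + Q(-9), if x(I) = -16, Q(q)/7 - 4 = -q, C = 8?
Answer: 859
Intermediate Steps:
Q(q) = 28 - 7*q (Q(q) = 28 + 7*(-q) = 28 - 7*q)
N = 49 (N = (-7)² = 49)
(-6*C)*x(N) + Q(-9) = -6*8*(-16) + (28 - 7*(-9)) = -48*(-16) + (28 + 63) = 768 + 91 = 859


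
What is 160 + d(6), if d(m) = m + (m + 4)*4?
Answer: 206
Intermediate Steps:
d(m) = 16 + 5*m (d(m) = m + (4 + m)*4 = m + (16 + 4*m) = 16 + 5*m)
160 + d(6) = 160 + (16 + 5*6) = 160 + (16 + 30) = 160 + 46 = 206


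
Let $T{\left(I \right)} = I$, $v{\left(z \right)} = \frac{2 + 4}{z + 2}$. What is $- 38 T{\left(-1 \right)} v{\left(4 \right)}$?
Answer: $38$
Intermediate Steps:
$v{\left(z \right)} = \frac{6}{2 + z}$
$- 38 T{\left(-1 \right)} v{\left(4 \right)} = \left(-38\right) \left(-1\right) \frac{6}{2 + 4} = 38 \cdot \frac{6}{6} = 38 \cdot 6 \cdot \frac{1}{6} = 38 \cdot 1 = 38$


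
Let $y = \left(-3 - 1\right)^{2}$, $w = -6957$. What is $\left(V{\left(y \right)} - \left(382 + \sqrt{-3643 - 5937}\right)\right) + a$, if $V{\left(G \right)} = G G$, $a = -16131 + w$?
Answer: $-23214 - 2 i \sqrt{2395} \approx -23214.0 - 97.877 i$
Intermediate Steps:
$y = 16$ ($y = \left(-4\right)^{2} = 16$)
$a = -23088$ ($a = -16131 - 6957 = -23088$)
$V{\left(G \right)} = G^{2}$
$\left(V{\left(y \right)} - \left(382 + \sqrt{-3643 - 5937}\right)\right) + a = \left(16^{2} - \left(382 + \sqrt{-3643 - 5937}\right)\right) - 23088 = \left(256 - \left(382 + \sqrt{-9580}\right)\right) - 23088 = \left(256 - \left(382 + 2 i \sqrt{2395}\right)\right) - 23088 = \left(-126 - 2 i \sqrt{2395}\right) - 23088 = -23214 - 2 i \sqrt{2395}$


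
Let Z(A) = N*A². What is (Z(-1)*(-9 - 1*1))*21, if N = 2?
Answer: -420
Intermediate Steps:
Z(A) = 2*A²
(Z(-1)*(-9 - 1*1))*21 = ((2*(-1)²)*(-9 - 1*1))*21 = ((2*1)*(-9 - 1))*21 = (2*(-10))*21 = -20*21 = -420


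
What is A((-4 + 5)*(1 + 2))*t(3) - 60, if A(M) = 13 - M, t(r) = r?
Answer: -30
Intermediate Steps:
A((-4 + 5)*(1 + 2))*t(3) - 60 = (13 - (-4 + 5)*(1 + 2))*3 - 60 = (13 - 3)*3 - 60 = 10*3 - 60 = 30 - 60 = -30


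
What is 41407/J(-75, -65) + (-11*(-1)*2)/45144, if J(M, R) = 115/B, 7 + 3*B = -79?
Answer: -2435725253/235980 ≈ -10322.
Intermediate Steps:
B = -86/3 (B = -7/3 + (⅓)*(-79) = -7/3 - 79/3 = -86/3 ≈ -28.667)
J(M, R) = -345/86 (J(M, R) = 115/(-86/3) = 115*(-3/86) = -345/86)
41407/J(-75, -65) + (-11*(-1)*2)/45144 = 41407/(-345/86) + (-11*(-1)*2)/45144 = 41407*(-86/345) + (11*2)*(1/45144) = -3561002/345 + 22*(1/45144) = -3561002/345 + 1/2052 = -2435725253/235980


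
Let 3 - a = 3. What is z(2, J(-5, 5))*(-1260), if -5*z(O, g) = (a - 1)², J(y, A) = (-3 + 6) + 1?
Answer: 252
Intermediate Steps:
a = 0 (a = 3 - 1*3 = 3 - 3 = 0)
J(y, A) = 4 (J(y, A) = 3 + 1 = 4)
z(O, g) = -⅕ (z(O, g) = -(0 - 1)²/5 = -⅕*(-1)² = -⅕*1 = -⅕)
z(2, J(-5, 5))*(-1260) = -⅕*(-1260) = 252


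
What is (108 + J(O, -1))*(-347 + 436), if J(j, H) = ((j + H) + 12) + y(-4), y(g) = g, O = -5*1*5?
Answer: 8010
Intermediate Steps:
O = -25 (O = -5*5 = -25)
J(j, H) = 8 + H + j (J(j, H) = ((j + H) + 12) - 4 = ((H + j) + 12) - 4 = (12 + H + j) - 4 = 8 + H + j)
(108 + J(O, -1))*(-347 + 436) = (108 + (8 - 1 - 25))*(-347 + 436) = (108 - 18)*89 = 90*89 = 8010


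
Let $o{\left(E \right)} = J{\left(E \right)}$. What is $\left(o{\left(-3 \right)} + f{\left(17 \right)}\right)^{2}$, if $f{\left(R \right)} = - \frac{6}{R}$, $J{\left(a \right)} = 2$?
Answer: $\frac{784}{289} \approx 2.7128$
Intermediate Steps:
$o{\left(E \right)} = 2$
$\left(o{\left(-3 \right)} + f{\left(17 \right)}\right)^{2} = \left(2 - \frac{6}{17}\right)^{2} = \left(\frac{28}{17}\right)^{2} = \frac{784}{289}$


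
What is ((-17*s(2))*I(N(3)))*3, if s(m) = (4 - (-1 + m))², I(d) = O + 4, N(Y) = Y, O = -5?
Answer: 459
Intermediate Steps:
I(d) = -1 (I(d) = -5 + 4 = -1)
s(m) = (5 - m)² (s(m) = (4 + (1 - m))² = (5 - m)²)
((-17*s(2))*I(N(3)))*3 = (-17*(-5 + 2)²*(-1))*3 = (-17*(-3)²*(-1))*3 = (-17*9*(-1))*3 = -153*(-1)*3 = 153*3 = 459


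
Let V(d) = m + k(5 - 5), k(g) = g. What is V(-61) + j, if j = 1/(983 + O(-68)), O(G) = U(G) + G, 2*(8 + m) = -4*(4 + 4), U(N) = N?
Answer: -20327/847 ≈ -23.999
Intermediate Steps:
m = -24 (m = -8 + (-4*(4 + 4))/2 = -8 + (-4*8)/2 = -8 + (1/2)*(-32) = -8 - 16 = -24)
O(G) = 2*G (O(G) = G + G = 2*G)
j = 1/847 (j = 1/(983 + 2*(-68)) = 1/(983 - 136) = 1/847 ≈ 0.0011806)
V(d) = -24 (V(d) = -24 + (5 - 5) = -24 + 0 = -24)
V(-61) + j = -24 + 1/847 = -20327/847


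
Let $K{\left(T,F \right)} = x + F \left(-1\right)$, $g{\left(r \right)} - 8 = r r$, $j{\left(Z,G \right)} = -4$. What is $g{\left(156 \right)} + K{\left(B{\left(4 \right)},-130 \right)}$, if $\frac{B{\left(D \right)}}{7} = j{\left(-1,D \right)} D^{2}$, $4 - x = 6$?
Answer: $24472$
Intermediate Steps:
$x = -2$ ($x = 4 - 6 = -2$)
$g{\left(r \right)} = 8 + r^{2}$ ($g{\left(r \right)} = 8 + r r = 8 + r^{2}$)
$B{\left(D \right)} = - 28 D^{2}$ ($B{\left(D \right)} = 7 \left(- 4 D^{2}\right) = - 28 D^{2}$)
$K{\left(T,F \right)} = -2 - F$ ($K{\left(T,F \right)} = -2 + F \left(-1\right) = -2 - F$)
$g{\left(156 \right)} + K{\left(B{\left(4 \right)},-130 \right)} = \left(8 + 156^{2}\right) - -128 = \left(8 + 24336\right) + \left(-2 + 130\right) = 24344 + 128 = 24472$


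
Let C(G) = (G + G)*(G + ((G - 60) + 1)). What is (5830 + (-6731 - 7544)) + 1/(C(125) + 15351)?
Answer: -532887944/63101 ≈ -8445.0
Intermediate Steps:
C(G) = 2*G*(-59 + 2*G) (C(G) = (2*G)*(G + ((-60 + G) + 1)) = (2*G)*(G + (-59 + G)) = (2*G)*(-59 + 2*G) = 2*G*(-59 + 2*G))
(5830 + (-6731 - 7544)) + 1/(C(125) + 15351) = (5830 + (-6731 - 7544)) + 1/(2*125*(-59 + 2*125) + 15351) = (5830 - 14275) + 1/(2*125*(-59 + 250) + 15351) = -8445 + 1/(2*125*191 + 15351) = -8445 + 1/(47750 + 15351) = -8445 + 1/63101 = -532887944/63101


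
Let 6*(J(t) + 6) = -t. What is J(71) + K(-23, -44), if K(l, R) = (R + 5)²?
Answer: 9019/6 ≈ 1503.2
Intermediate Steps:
J(t) = -6 - t/6 (J(t) = -6 + (-t)/6 = -6 - t/6)
K(l, R) = (5 + R)²
J(71) + K(-23, -44) = (-6 - ⅙*71) + (5 - 44)² = (-6 - 71/6) + (-39)² = -107/6 + 1521 = 9019/6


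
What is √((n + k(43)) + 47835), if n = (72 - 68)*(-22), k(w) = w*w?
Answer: 2*√12399 ≈ 222.70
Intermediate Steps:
k(w) = w²
n = -88 (n = 4*(-22) = -88)
√((n + k(43)) + 47835) = √((-88 + 43²) + 47835) = √((-88 + 1849) + 47835) = √(1761 + 47835) = √49596 = 2*√12399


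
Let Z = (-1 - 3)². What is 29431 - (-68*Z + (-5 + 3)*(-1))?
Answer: 30517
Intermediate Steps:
Z = 16 (Z = (-4)² = 16)
29431 - (-68*Z + (-5 + 3)*(-1)) = 29431 - (-68*16 + (-5 + 3)*(-1)) = 29431 - (-1088 - 2*(-1)) = 29431 - (-1088 + 2) = 29431 - 1*(-1086) = 29431 + 1086 = 30517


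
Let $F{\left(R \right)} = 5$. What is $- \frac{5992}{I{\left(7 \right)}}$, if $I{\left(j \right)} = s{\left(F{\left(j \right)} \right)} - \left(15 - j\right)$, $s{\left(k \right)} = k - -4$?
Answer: $-5992$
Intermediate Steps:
$s{\left(k \right)} = 4 + k$ ($s{\left(k \right)} = k + 4 = 4 + k$)
$I{\left(j \right)} = -6 + j$ ($I{\left(j \right)} = \left(4 + 5\right) - \left(15 - j\right) = 9 + \left(-15 + j\right) = -6 + j$)
$- \frac{5992}{I{\left(7 \right)}} = - \frac{5992}{-6 + 7} = - \frac{5992}{1} = \left(-5992\right) 1 = -5992$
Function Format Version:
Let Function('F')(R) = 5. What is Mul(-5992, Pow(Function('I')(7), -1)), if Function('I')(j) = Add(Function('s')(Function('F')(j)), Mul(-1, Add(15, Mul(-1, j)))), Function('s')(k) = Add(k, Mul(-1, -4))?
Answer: -5992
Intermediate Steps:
Function('s')(k) = Add(4, k) (Function('s')(k) = Add(k, 4) = Add(4, k))
Function('I')(j) = Add(-6, j) (Function('I')(j) = Add(Add(4, 5), Mul(-1, Add(15, Mul(-1, j)))) = Add(9, Add(-15, j)) = Add(-6, j))
Mul(-5992, Pow(Function('I')(7), -1)) = Mul(-5992, Pow(Add(-6, 7), -1)) = Mul(-5992, Pow(1, -1)) = Mul(-5992, 1) = -5992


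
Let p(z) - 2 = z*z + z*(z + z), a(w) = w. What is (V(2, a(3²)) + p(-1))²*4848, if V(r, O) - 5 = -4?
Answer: 174528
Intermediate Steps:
V(r, O) = 1 (V(r, O) = 5 - 4 = 1)
p(z) = 2 + 3*z² (p(z) = 2 + (z*z + z*(z + z)) = 2 + (z² + z*(2*z)) = 2 + (z² + 2*z²) = 2 + 3*z²)
(V(2, a(3²)) + p(-1))²*4848 = (1 + (2 + 3*(-1)²))²*4848 = (1 + (2 + 3*1))²*4848 = (1 + (2 + 3))²*4848 = (1 + 5)²*4848 = 6²*4848 = 36*4848 = 174528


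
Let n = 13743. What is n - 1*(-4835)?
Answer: 18578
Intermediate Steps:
n - 1*(-4835) = 13743 - 1*(-4835) = 13743 + 4835 = 18578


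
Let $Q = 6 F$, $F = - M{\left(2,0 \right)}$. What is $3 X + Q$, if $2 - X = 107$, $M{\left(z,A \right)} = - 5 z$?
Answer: $-255$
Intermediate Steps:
$X = -105$ ($X = 2 - 107 = -105$)
$F = 10$ ($F = - \left(-5\right) 2 = \left(-1\right) \left(-10\right) = 10$)
$Q = 60$ ($Q = 6 \cdot 10 = 60$)
$3 X + Q = 3 \left(-105\right) + 60 = -315 + 60 = -255$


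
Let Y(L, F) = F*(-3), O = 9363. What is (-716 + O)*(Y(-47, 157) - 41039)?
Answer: -358936970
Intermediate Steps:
Y(L, F) = -3*F
(-716 + O)*(Y(-47, 157) - 41039) = (-716 + 9363)*(-3*157 - 41039) = 8647*(-471 - 41039) = 8647*(-41510) = -358936970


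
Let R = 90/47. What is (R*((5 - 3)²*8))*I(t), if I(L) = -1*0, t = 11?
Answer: 0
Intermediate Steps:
I(L) = 0
R = 90/47 (R = 90*(1/47) = 90/47 ≈ 1.9149)
(R*((5 - 3)²*8))*I(t) = (90*((5 - 3)²*8)/47)*0 = (90*(2²*8)/47)*0 = (90*(4*8)/47)*0 = ((90/47)*32)*0 = (2880/47)*0 = 0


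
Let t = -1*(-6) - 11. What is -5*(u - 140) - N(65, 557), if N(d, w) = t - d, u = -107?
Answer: 1305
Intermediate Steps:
t = -5 (t = 6 - 11 = -5)
N(d, w) = -5 - d
-5*(u - 140) - N(65, 557) = -5*(-107 - 140) - (-5 - 1*65) = -5*(-247) - (-5 - 65) = 1235 - 1*(-70) = 1235 + 70 = 1305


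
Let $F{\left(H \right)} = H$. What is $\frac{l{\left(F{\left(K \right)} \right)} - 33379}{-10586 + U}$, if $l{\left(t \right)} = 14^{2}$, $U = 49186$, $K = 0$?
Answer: $- \frac{33183}{38600} \approx -0.85966$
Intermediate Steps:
$l{\left(t \right)} = 196$
$\frac{l{\left(F{\left(K \right)} \right)} - 33379}{-10586 + U} = \frac{196 - 33379}{-10586 + 49186} = - \frac{33183}{38600}$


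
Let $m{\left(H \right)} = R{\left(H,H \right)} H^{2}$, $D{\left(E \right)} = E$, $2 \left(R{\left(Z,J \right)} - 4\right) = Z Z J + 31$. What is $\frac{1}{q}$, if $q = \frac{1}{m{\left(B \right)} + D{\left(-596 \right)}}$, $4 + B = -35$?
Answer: $-45083036$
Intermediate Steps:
$B = -39$ ($B = -4 - 35 = -39$)
$R{\left(Z,J \right)} = \frac{39}{2} + \frac{J Z^{2}}{2}$ ($R{\left(Z,J \right)} = 4 + \frac{Z Z J + 31}{2} = 4 + \frac{Z^{2} J + 31}{2} = 4 + \frac{J Z^{2} + 31}{2} = 4 + \frac{31 + J Z^{2}}{2} = 4 + \left(\frac{31}{2} + \frac{J Z^{2}}{2}\right) = \frac{39}{2} + \frac{J Z^{2}}{2}$)
$m{\left(H \right)} = H^{2} \left(\frac{39}{2} + \frac{H^{3}}{2}\right)$ ($m{\left(H \right)} = \left(\frac{39}{2} + \frac{H H^{2}}{2}\right) H^{2} = \left(\frac{39}{2} + \frac{H^{3}}{2}\right) H^{2} = H^{2} \left(\frac{39}{2} + \frac{H^{3}}{2}\right)$)
$q = - \frac{1}{45083036}$ ($q = \frac{1}{\frac{\left(-39\right)^{2} \left(39 + \left(-39\right)^{3}\right)}{2} - 596} = \frac{1}{\frac{1}{2} \cdot 1521 \left(39 - 59319\right) - 596} = \frac{1}{\frac{1}{2} \cdot 1521 \left(-59280\right) - 596} = \frac{1}{-45082440 - 596} = \frac{1}{-45083036} = - \frac{1}{45083036} \approx -2.2181 \cdot 10^{-8}$)
$\frac{1}{q} = \frac{1}{- \frac{1}{45083036}} = -45083036$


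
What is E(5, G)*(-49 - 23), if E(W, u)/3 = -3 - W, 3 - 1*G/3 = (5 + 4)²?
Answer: 1728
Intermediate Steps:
G = -234 (G = 9 - 3*(5 + 4)² = 9 - 3*9² = 9 - 3*81 = 9 - 243 = -234)
E(W, u) = -9 - 3*W (E(W, u) = 3*(-3 - W) = -9 - 3*W)
E(5, G)*(-49 - 23) = (-9 - 3*5)*(-49 - 23) = (-9 - 15)*(-72) = -24*(-72) = 1728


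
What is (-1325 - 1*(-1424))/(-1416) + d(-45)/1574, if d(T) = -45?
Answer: -36591/371464 ≈ -0.098505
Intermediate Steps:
(-1325 - 1*(-1424))/(-1416) + d(-45)/1574 = (-1325 - 1*(-1424))/(-1416) - 45/1574 = (-1325 + 1424)*(-1/1416) - 45*1/1574 = 99*(-1/1416) - 45/1574 = -33/472 - 45/1574 = -36591/371464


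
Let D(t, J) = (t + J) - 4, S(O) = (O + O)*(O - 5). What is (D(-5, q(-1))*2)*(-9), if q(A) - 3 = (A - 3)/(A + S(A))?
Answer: 1260/11 ≈ 114.55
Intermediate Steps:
S(O) = 2*O*(-5 + O) (S(O) = (2*O)*(-5 + O) = 2*O*(-5 + O))
q(A) = 3 + (-3 + A)/(A + 2*A*(-5 + A)) (q(A) = 3 + (A - 3)/(A + 2*A*(-5 + A)) = 3 + (-3 + A)/(A + 2*A*(-5 + A)))
D(t, J) = -4 + J + t (D(t, J) = (J + t) - 4 = -4 + J + t)
(D(-5, q(-1))*2)*(-9) = ((-4 + (-3 - 26*(-1) + 6*(-1)²)/((-1)*(-9 + 2*(-1))) - 5)*2)*(-9) = ((-4 - (-3 + 26 + 6*1)/(-9 - 2) - 5)*2)*(-9) = ((-4 - 1*(-3 + 26 + 6)/(-11) - 5)*2)*(-9) = ((-4 - 1*(-1/11)*29 - 5)*2)*(-9) = ((-4 + 29/11 - 5)*2)*(-9) = -70/11*2*(-9) = -140/11*(-9) = 1260/11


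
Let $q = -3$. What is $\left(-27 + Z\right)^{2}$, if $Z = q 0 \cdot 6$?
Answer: $729$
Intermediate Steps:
$Z = 0$ ($Z = \left(-3\right) 0 \cdot 6 = 0 \cdot 6 = 0$)
$\left(-27 + Z\right)^{2} = \left(-27 + 0\right)^{2} = \left(-27\right)^{2} = 729$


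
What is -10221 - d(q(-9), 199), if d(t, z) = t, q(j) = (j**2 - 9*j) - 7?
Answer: -10376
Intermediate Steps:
q(j) = -7 + j**2 - 9*j
-10221 - d(q(-9), 199) = -10221 - (-7 + (-9)**2 - 9*(-9)) = -10221 - (-7 + 81 + 81) = -10221 - 1*155 = -10221 - 155 = -10376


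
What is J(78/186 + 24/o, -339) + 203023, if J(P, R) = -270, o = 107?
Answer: 202753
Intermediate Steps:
J(78/186 + 24/o, -339) + 203023 = -270 + 203023 = 202753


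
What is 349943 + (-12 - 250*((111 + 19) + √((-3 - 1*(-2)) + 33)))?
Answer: 317431 - 1000*√2 ≈ 3.1602e+5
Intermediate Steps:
349943 + (-12 - 250*((111 + 19) + √((-3 - 1*(-2)) + 33))) = 349943 + (-12 - 250*(130 + √((-3 + 2) + 33))) = 349943 + (-12 - 250*(130 + √(-1 + 33))) = 349943 + (-12 - 250*(130 + √32)) = 349943 + (-12 - 250*(130 + 4*√2)) = 349943 + (-12 + (-32500 - 1000*√2)) = 349943 + (-32512 - 1000*√2) = 317431 - 1000*√2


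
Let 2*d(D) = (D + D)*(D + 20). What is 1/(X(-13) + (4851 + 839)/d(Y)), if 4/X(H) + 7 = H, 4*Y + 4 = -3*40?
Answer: 1705/28109 ≈ 0.060657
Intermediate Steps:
Y = -31 (Y = -1 + (-3*40)/4 = -1 + (¼)*(-120) = -1 - 30 = -31)
X(H) = 4/(-7 + H)
d(D) = D*(20 + D) (d(D) = ((D + D)*(D + 20))/2 = ((2*D)*(20 + D))/2 = (2*D*(20 + D))/2 = D*(20 + D))
1/(X(-13) + (4851 + 839)/d(Y)) = 1/(4/(-7 - 13) + (4851 + 839)/((-31*(20 - 31)))) = 1/(4/(-20) + 5690/((-31*(-11)))) = 1/(4*(-1/20) + 5690/341) = 1/(-⅕ + 5690*(1/341)) = 1/(-⅕ + 5690/341) = 1/(28109/1705) = 1705/28109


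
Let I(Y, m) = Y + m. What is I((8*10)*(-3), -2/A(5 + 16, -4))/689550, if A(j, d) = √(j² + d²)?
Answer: -8/22985 - √457/157562175 ≈ -0.00034819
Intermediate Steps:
A(j, d) = √(d² + j²)
I((8*10)*(-3), -2/A(5 + 16, -4))/689550 = ((8*10)*(-3) - 2/√((-4)² + (5 + 16)²))/689550 = (80*(-3) - 2/√(16 + 21²))*(1/689550) = (-240 - 2/√(16 + 441))*(1/689550) = (-240 - 2*√457/457)*(1/689550) = -8/22985 - √457/157562175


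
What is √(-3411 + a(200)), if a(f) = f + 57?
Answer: I*√3154 ≈ 56.16*I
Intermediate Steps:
a(f) = 57 + f
√(-3411 + a(200)) = √(-3411 + (57 + 200)) = √(-3411 + 257) = √(-3154) = I*√3154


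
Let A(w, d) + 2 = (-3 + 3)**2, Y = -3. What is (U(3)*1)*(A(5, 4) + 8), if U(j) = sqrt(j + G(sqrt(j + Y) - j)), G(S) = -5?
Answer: 6*I*sqrt(2) ≈ 8.4853*I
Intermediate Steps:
A(w, d) = -2 (A(w, d) = -2 + (-3 + 3)**2 = -2 + 0**2 = -2 + 0 = -2)
U(j) = sqrt(-5 + j) (U(j) = sqrt(j - 5) = sqrt(-5 + j))
(U(3)*1)*(A(5, 4) + 8) = (sqrt(-5 + 3)*1)*(-2 + 8) = (sqrt(-2)*1)*6 = ((I*sqrt(2))*1)*6 = (I*sqrt(2))*6 = 6*I*sqrt(2)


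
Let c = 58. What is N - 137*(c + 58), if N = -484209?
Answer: -500101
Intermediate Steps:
N - 137*(c + 58) = -484209 - 137*(58 + 58) = -484209 - 137*116 = -484209 - 1*15892 = -484209 - 15892 = -500101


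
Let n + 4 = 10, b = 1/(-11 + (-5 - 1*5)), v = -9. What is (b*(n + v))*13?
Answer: 13/7 ≈ 1.8571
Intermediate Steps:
b = -1/21 (b = 1/(-11 + (-5 - 5)) = 1/(-11 - 10) = 1/(-21) = -1/21 ≈ -0.047619)
n = 6 (n = -4 + 10 = 6)
(b*(n + v))*13 = -(6 - 9)/21*13 = -1/21*(-3)*13 = (⅐)*13 = 13/7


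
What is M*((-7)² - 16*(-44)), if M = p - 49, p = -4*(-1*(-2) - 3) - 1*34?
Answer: -59487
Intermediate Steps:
p = -30 (p = -4*(2 - 3) - 34 = -4*(-1) - 34 = 4 - 34 = -30)
M = -79 (M = -30 - 49 = -79)
M*((-7)² - 16*(-44)) = -79*((-7)² - 16*(-44)) = -79*(49 + 704) = -79*753 = -59487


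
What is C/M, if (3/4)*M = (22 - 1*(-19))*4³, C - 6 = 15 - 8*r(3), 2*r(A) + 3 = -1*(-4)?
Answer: 51/10496 ≈ 0.0048590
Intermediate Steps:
r(A) = ½ (r(A) = -3/2 + (-1*(-4))/2 = -3/2 + (½)*4 = -3/2 + 2 = ½)
C = 17 (C = 6 + (15 - 8*½) = 6 + (15 - 4) = 6 + 11 = 17)
M = 10496/3 (M = 4*((22 - 1*(-19))*4³)/3 = 4*((22 + 19)*64)/3 = 4*(41*64)/3 = (4/3)*2624 = 10496/3 ≈ 3498.7)
C/M = 17/(10496/3) = 17*(3/10496) = 51/10496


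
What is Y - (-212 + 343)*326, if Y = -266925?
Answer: -309631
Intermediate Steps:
Y - (-212 + 343)*326 = -266925 - (-212 + 343)*326 = -266925 - 131*326 = -266925 - 1*42706 = -266925 - 42706 = -309631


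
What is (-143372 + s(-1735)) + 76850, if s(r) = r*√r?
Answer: -66522 - 1735*I*√1735 ≈ -66522.0 - 72269.0*I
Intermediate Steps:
s(r) = r^(3/2)
(-143372 + s(-1735)) + 76850 = (-143372 + (-1735)^(3/2)) + 76850 = (-143372 - 1735*I*√1735) + 76850 = -66522 - 1735*I*√1735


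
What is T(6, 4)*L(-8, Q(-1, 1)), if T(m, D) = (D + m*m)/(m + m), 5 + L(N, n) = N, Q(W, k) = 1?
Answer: -130/3 ≈ -43.333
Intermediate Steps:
L(N, n) = -5 + N
T(m, D) = (D + m**2)/(2*m) (T(m, D) = (D + m**2)/((2*m)) = (D + m**2)*(1/(2*m)) = (D + m**2)/(2*m))
T(6, 4)*L(-8, Q(-1, 1)) = ((1/2)*(4 + 6**2)/6)*(-5 - 8) = ((1/2)*(1/6)*(4 + 36))*(-13) = ((1/2)*(1/6)*40)*(-13) = (10/3)*(-13) = -130/3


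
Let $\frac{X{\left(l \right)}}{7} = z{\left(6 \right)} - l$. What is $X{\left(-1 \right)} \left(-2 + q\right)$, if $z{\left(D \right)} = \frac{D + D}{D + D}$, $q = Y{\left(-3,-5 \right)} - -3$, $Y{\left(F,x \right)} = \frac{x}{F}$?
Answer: $\frac{112}{3} \approx 37.333$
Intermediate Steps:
$q = \frac{14}{3}$ ($q = - \frac{5}{-3} - -3 = \left(-5\right) \left(- \frac{1}{3}\right) + 3 = \frac{5}{3} + 3 = \frac{14}{3} \approx 4.6667$)
$z{\left(D \right)} = 1$ ($z{\left(D \right)} = \frac{2 D}{2 D} = 2 D \frac{1}{2 D} = 1$)
$X{\left(l \right)} = 7 - 7 l$ ($X{\left(l \right)} = 7 \left(1 - l\right) = 7 - 7 l$)
$X{\left(-1 \right)} \left(-2 + q\right) = \left(7 - -7\right) \left(-2 + \frac{14}{3}\right) = \left(7 + 7\right) \frac{8}{3} = 14 \cdot \frac{8}{3} = \frac{112}{3}$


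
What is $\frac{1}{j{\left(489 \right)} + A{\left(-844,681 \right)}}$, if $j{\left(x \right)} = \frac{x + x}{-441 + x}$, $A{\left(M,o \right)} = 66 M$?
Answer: $- \frac{8}{445469} \approx -1.7959 \cdot 10^{-5}$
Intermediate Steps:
$j{\left(x \right)} = \frac{2 x}{-441 + x}$
$\frac{1}{j{\left(489 \right)} + A{\left(-844,681 \right)}} = \frac{1}{2 \cdot 489 \frac{1}{-441 + 489} + 66 \left(-844\right)} = \frac{1}{2 \cdot 489 \cdot \frac{1}{48} - 55704} = \frac{1}{\frac{163}{8} - 55704} = \frac{1}{- \frac{445469}{8}} = - \frac{8}{445469}$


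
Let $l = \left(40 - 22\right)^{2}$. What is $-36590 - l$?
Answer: $-36914$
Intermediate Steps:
$l = 324$ ($l = 18^{2} = 324$)
$-36590 - l = -36590 - 324 = -36914$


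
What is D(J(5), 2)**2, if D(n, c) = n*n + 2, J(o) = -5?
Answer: 729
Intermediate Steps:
D(n, c) = 2 + n**2 (D(n, c) = n**2 + 2 = 2 + n**2)
D(J(5), 2)**2 = (2 + (-5)**2)**2 = (2 + 25)**2 = 27**2 = 729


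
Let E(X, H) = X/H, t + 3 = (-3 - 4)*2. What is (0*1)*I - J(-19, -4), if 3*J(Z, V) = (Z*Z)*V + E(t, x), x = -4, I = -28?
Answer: 5759/12 ≈ 479.92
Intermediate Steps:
t = -17 (t = -3 + (-3 - 4)*2 = -3 - 7*2 = -3 - 14 = -17)
J(Z, V) = 17/12 + V*Z**2/3 (J(Z, V) = ((Z*Z)*V - 17/(-4))/3 = (Z**2*V - 17*(-1/4))/3 = (V*Z**2 + 17/4)/3 = (17/4 + V*Z**2)/3 = 17/12 + V*Z**2/3)
(0*1)*I - J(-19, -4) = (0*1)*(-28) - (17/12 + (1/3)*(-4)*(-19)**2) = 0*(-28) - (17/12 + (1/3)*(-4)*361) = 0 - (17/12 - 1444/3) = 0 - 1*(-5759/12) = 0 + 5759/12 = 5759/12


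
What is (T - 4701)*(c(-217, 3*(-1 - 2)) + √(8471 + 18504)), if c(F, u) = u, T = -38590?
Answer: 389619 - 216455*√1079 ≈ -6.7205e+6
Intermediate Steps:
(T - 4701)*(c(-217, 3*(-1 - 2)) + √(8471 + 18504)) = (-38590 - 4701)*(3*(-1 - 2) + √(8471 + 18504)) = -43291*(3*(-3) + √26975) = -43291*(-9 + 5*√1079) = 389619 - 216455*√1079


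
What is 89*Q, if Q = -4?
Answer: -356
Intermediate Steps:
89*Q = 89*(-4) = -356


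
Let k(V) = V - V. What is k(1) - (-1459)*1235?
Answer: 1801865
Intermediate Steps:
k(V) = 0
k(1) - (-1459)*1235 = 0 - (-1459)*1235 = 0 - 1*(-1801865) = 0 + 1801865 = 1801865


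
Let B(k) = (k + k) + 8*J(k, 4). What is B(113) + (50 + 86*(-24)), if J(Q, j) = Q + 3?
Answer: -860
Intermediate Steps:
J(Q, j) = 3 + Q
B(k) = 24 + 10*k (B(k) = (k + k) + 8*(3 + k) = 2*k + (24 + 8*k) = 24 + 10*k)
B(113) + (50 + 86*(-24)) = (24 + 10*113) + (50 + 86*(-24)) = (24 + 1130) + (50 - 2064) = 1154 - 2014 = -860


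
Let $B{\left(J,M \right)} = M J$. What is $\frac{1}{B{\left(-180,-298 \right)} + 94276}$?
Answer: $\frac{1}{147916} \approx 6.7606 \cdot 10^{-6}$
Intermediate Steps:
$B{\left(J,M \right)} = J M$
$\frac{1}{B{\left(-180,-298 \right)} + 94276} = \frac{1}{\left(-180\right) \left(-298\right) + 94276} = \frac{1}{53640 + 94276} = \frac{1}{147916}$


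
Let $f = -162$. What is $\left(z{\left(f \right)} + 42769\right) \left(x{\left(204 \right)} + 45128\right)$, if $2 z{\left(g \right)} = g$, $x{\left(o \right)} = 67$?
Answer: $1929284160$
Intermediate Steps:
$z{\left(g \right)} = \frac{g}{2}$
$\left(z{\left(f \right)} + 42769\right) \left(x{\left(204 \right)} + 45128\right) = \left(\frac{1}{2} \left(-162\right) + 42769\right) \left(67 + 45128\right) = \left(-81 + 42769\right) 45195 = 42688 \cdot 45195 = 1929284160$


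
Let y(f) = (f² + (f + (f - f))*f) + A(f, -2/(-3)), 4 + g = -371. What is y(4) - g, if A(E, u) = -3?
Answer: 404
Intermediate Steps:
g = -375 (g = -4 - 371 = -375)
y(f) = -3 + 2*f² (y(f) = (f² + (f + (f - f))*f) - 3 = (f² + (f + 0)*f) - 3 = (f² + f*f) - 3 = (f² + f²) - 3 = 2*f² - 3 = -3 + 2*f²)
y(4) - g = (-3 + 2*4²) - 1*(-375) = (-3 + 2*16) + 375 = (-3 + 32) + 375 = 29 + 375 = 404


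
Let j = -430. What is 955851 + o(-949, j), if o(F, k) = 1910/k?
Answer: 41101402/43 ≈ 9.5585e+5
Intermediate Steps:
955851 + o(-949, j) = 955851 + 1910/(-430) = 955851 + 1910*(-1/430) = 955851 - 191/43 = 41101402/43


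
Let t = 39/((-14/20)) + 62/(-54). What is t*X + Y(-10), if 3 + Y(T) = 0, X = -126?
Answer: 21485/3 ≈ 7161.7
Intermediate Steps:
Y(T) = -3 (Y(T) = -3 + 0 = -3)
t = -10747/189 (t = 39/((-14*1/20)) + 62*(-1/54) = 39/(-7/10) - 31/27 = 39*(-10/7) - 31/27 = -390/7 - 31/27 = -10747/189 ≈ -56.862)
t*X + Y(-10) = -10747/189*(-126) - 3 = 21494/3 - 3 = 21485/3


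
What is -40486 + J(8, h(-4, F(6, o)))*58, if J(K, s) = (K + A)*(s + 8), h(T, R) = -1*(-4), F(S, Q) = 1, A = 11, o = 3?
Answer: -27262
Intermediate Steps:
h(T, R) = 4
J(K, s) = (8 + s)*(11 + K) (J(K, s) = (K + 11)*(s + 8) = (11 + K)*(8 + s) = (8 + s)*(11 + K))
-40486 + J(8, h(-4, F(6, o)))*58 = -40486 + (88 + 8*8 + 11*4 + 8*4)*58 = -40486 + (88 + 64 + 44 + 32)*58 = -40486 + 228*58 = -40486 + 13224 = -27262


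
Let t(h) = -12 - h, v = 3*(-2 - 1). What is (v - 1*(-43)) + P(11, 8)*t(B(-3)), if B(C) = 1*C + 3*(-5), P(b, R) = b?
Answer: 100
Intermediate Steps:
v = -9 (v = 3*(-3) = -9)
B(C) = -15 + C (B(C) = C - 15 = -15 + C)
(v - 1*(-43)) + P(11, 8)*t(B(-3)) = (-9 - 1*(-43)) + 11*(-12 - (-15 - 3)) = (-9 + 43) + 11*(-12 - 1*(-18)) = 34 + 11*(-12 + 18) = 34 + 11*6 = 34 + 66 = 100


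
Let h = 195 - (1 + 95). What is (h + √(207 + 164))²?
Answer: (99 + √371)² ≈ 13986.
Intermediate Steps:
h = 99 (h = 195 - 1*96 = 195 - 96 = 99)
(h + √(207 + 164))² = (99 + √(207 + 164))² = (99 + √371)²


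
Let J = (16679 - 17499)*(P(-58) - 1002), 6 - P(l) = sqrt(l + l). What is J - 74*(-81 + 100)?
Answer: 815314 + 1640*I*sqrt(29) ≈ 8.1531e+5 + 8831.7*I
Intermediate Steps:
P(l) = 6 - sqrt(2)*sqrt(l) (P(l) = 6 - sqrt(l + l) = 6 - sqrt(2*l) = 6 - sqrt(2)*sqrt(l))
J = 816720 + 1640*I*sqrt(29) (J = (16679 - 17499)*((6 - sqrt(2)*sqrt(-58)) - 1002) = -820*((6 - sqrt(2)*I*sqrt(58)) - 1002) = -820*((6 - 2*I*sqrt(29)) - 1002) = -820*(-996 - 2*I*sqrt(29)) = 816720 + 1640*I*sqrt(29) ≈ 8.1672e+5 + 8831.7*I)
J - 74*(-81 + 100) = (816720 + 1640*I*sqrt(29)) - 74*(-81 + 100) = (816720 + 1640*I*sqrt(29)) - 74*19 = (816720 + 1640*I*sqrt(29)) - 1406 = 815314 + 1640*I*sqrt(29)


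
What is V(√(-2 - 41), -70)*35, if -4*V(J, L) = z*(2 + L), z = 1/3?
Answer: 595/3 ≈ 198.33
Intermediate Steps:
z = ⅓ ≈ 0.33333
V(J, L) = -⅙ - L/12 (V(J, L) = -(2 + L)/12 = -(⅔ + L/3)/4 = -⅙ - L/12)
V(√(-2 - 41), -70)*35 = (-⅙ - 1/12*(-70))*35 = (-⅙ + 35/6)*35 = (17/3)*35 = 595/3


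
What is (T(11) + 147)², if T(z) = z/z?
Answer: 21904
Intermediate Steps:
T(z) = 1
(T(11) + 147)² = (1 + 147)² = 148² = 21904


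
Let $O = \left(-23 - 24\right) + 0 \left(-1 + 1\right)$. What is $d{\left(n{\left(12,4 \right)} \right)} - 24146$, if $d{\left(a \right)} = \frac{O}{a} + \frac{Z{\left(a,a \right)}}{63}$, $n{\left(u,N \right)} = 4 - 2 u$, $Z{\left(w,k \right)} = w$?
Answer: $- \frac{30421399}{1260} \approx -24144.0$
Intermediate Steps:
$O = -47$ ($O = -47 + 0 \cdot 0 = -47 + 0 = -47$)
$d{\left(a \right)} = - \frac{47}{a} + \frac{a}{63}$
$d{\left(n{\left(12,4 \right)} \right)} - 24146 = \left(- \frac{47}{4 - 24} + \frac{4 - 24}{63}\right) - 24146 = \left(- \frac{47}{-20} + \frac{1}{63} \left(-20\right)\right) - 24146 = \left(\left(-47\right) \left(- \frac{1}{20}\right) - \frac{20}{63}\right) - 24146 = \left(\frac{47}{20} - \frac{20}{63}\right) - 24146 = \frac{2561}{1260} - 24146 = - \frac{30421399}{1260}$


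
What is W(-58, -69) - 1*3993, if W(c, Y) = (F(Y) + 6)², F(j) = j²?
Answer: 22720296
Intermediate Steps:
W(c, Y) = (6 + Y²)² (W(c, Y) = (Y² + 6)² = (6 + Y²)²)
W(-58, -69) - 1*3993 = (6 + (-69)²)² - 1*3993 = (6 + 4761)² - 3993 = 4767² - 3993 = 22724289 - 3993 = 22720296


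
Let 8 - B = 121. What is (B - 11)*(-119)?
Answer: 14756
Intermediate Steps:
B = -113 (B = 8 - 1*121 = 8 - 121 = -113)
(B - 11)*(-119) = (-113 - 11)*(-119) = -124*(-119) = 14756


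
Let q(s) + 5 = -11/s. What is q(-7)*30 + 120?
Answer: 120/7 ≈ 17.143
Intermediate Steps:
q(s) = -5 - 11/s
q(-7)*30 + 120 = (-5 - 11/(-7))*30 + 120 = (-5 - 11*(-⅐))*30 + 120 = (-5 + 11/7)*30 + 120 = -24/7*30 + 120 = -720/7 + 120 = 120/7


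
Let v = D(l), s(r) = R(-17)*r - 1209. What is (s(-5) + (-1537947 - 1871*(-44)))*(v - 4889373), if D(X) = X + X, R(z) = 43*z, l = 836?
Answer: 7102694676077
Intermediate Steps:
s(r) = -1209 - 731*r (s(r) = (43*(-17))*r - 1209 = -731*r - 1209 = -1209 - 731*r)
D(X) = 2*X
v = 1672 (v = 2*836 = 1672)
(s(-5) + (-1537947 - 1871*(-44)))*(v - 4889373) = ((-1209 - 731*(-5)) + (-1537947 - 1871*(-44)))*(1672 - 4889373) = ((-1209 + 3655) + (-1537947 - 1*(-82324)))*(-4887701) = (2446 + (-1537947 + 82324))*(-4887701) = (2446 - 1455623)*(-4887701) = -1453177*(-4887701) = 7102694676077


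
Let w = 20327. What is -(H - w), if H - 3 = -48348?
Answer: 68672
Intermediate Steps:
H = -48345 (H = 3 - 48348 = -48345)
-(H - w) = -(-48345 - 1*20327) = -(-48345 - 20327) = -1*(-68672) = 68672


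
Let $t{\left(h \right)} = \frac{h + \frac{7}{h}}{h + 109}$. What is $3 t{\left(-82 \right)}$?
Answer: $- \frac{6731}{738} \approx -9.1206$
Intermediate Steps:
$t{\left(h \right)} = \frac{h + \frac{7}{h}}{109 + h}$
$3 t{\left(-82 \right)} = 3 \frac{7 + \left(-82\right)^{2}}{\left(-82\right) \left(109 - 82\right)} = 3 \left(- \frac{7 + 6724}{82 \cdot 27}\right) = 3 \left(\left(- \frac{1}{82}\right) \frac{1}{27} \cdot 6731\right) = 3 \left(- \frac{6731}{2214}\right) = - \frac{6731}{738}$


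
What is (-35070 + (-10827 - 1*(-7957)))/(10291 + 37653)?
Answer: -9485/11986 ≈ -0.79134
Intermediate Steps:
(-35070 + (-10827 - 1*(-7957)))/(10291 + 37653) = (-35070 + (-10827 + 7957))/47944 = (-35070 - 2870)*(1/47944) = -37940*1/47944 = -9485/11986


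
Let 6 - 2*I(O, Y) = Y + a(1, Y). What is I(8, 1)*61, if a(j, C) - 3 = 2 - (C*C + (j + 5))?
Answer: 427/2 ≈ 213.50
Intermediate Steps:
a(j, C) = -j - C² (a(j, C) = 3 + (2 - (C*C + (j + 5))) = 3 + (2 - (C² + (5 + j))) = 3 + (2 - (5 + j + C²)) = 3 + (2 + (-5 - j - C²)) = 3 + (-3 - j - C²) = -j - C²)
I(O, Y) = 7/2 + Y²/2 - Y/2 (I(O, Y) = 3 - (Y + (-1*1 - Y²))/2 = 3 - (Y + (-1 - Y²))/2 = 3 - (-1 + Y - Y²)/2 = 3 + (½ + Y²/2 - Y/2) = 7/2 + Y²/2 - Y/2)
I(8, 1)*61 = (7/2 + (½)*1² - ½*1)*61 = (7/2 + (½)*1 - ½)*61 = (7/2 + ½ - ½)*61 = (7/2)*61 = 427/2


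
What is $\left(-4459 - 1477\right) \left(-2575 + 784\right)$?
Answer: $10631376$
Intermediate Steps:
$\left(-4459 - 1477\right) \left(-2575 + 784\right) = \left(-5936\right) \left(-1791\right) = 10631376$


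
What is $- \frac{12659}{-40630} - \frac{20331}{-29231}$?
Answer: $\frac{1196083759}{1187655530} \approx 1.0071$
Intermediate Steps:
$- \frac{12659}{-40630} - \frac{20331}{-29231} = \left(-12659\right) \left(- \frac{1}{40630}\right) - - \frac{20331}{29231} = \frac{12659}{40630} + \frac{20331}{29231} = \frac{1196083759}{1187655530}$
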